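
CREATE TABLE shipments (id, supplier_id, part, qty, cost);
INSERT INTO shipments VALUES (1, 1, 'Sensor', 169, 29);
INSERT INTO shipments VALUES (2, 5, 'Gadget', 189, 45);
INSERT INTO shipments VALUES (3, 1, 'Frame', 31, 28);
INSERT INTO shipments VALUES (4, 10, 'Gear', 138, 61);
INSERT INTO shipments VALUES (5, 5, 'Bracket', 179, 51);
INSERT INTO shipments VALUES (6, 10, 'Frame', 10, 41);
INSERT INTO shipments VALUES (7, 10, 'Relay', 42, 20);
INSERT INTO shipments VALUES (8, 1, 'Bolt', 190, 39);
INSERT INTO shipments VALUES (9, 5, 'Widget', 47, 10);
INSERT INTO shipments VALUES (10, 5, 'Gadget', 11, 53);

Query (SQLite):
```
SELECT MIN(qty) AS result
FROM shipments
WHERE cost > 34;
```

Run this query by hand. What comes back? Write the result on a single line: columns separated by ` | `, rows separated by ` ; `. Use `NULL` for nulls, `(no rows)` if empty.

Rows where cost > 34 → qty values: [189, 138, 179, 10, 190, 11].
MIN of non-NULL values = 10.

10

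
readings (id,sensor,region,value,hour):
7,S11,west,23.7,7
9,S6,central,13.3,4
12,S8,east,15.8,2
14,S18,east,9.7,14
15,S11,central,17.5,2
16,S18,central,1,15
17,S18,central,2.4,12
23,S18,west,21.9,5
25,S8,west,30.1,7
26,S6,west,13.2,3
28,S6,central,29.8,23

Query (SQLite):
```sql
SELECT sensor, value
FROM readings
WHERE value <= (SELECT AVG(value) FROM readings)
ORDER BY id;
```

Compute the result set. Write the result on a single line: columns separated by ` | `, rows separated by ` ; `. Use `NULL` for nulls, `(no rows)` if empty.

Scalar subquery: AVG(value) over all readings rows = 16.218182 (≈; comparison uses full precision).
Keep rows where value <= that value.

S6 | 13.3 ; S8 | 15.8 ; S18 | 9.7 ; S18 | 1 ; S18 | 2.4 ; S6 | 13.2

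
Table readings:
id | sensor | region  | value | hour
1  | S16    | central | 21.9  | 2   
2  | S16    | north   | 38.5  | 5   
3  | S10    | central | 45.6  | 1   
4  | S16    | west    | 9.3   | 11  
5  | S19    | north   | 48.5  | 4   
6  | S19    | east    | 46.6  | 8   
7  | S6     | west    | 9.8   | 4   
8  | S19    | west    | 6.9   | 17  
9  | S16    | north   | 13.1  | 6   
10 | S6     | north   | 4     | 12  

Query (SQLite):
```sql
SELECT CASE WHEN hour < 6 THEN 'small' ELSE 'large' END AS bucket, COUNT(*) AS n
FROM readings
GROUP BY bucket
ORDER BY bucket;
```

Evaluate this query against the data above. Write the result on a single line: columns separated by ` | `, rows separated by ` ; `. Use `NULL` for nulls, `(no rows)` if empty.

Bucket rows by hour < 6 → 'small' else 'large'; count each bucket.

large | 5 ; small | 5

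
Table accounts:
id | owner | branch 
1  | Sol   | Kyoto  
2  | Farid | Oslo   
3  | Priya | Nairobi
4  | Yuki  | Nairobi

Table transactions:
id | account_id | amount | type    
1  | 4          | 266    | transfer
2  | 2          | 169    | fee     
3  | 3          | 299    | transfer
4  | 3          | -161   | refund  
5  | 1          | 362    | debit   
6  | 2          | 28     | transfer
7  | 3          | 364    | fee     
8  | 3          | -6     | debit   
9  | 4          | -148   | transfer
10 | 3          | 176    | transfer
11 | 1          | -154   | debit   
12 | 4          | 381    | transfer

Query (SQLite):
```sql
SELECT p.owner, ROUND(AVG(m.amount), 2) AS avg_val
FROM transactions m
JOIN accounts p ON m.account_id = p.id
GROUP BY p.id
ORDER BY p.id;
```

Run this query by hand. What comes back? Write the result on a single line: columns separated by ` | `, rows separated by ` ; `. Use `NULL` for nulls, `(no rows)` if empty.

Sol | 104 ; Farid | 98.5 ; Priya | 134.4 ; Yuki | 166.33

Join each transactions row to its accounts via account_id.
Group joined rows by accounts.id; compute ROUND(AVG(m.amount), 2) per group.
  1: ids {5, 11} → ROUND(AVG(m.amount), 2)=104
  2: ids {2, 6} → ROUND(AVG(m.amount), 2)=98.5
  3: ids {3, 4, 7, 8, 10} → ROUND(AVG(m.amount), 2)=134.4
  4: ids {1, 9, 12} → ROUND(AVG(m.amount), 2)=166.33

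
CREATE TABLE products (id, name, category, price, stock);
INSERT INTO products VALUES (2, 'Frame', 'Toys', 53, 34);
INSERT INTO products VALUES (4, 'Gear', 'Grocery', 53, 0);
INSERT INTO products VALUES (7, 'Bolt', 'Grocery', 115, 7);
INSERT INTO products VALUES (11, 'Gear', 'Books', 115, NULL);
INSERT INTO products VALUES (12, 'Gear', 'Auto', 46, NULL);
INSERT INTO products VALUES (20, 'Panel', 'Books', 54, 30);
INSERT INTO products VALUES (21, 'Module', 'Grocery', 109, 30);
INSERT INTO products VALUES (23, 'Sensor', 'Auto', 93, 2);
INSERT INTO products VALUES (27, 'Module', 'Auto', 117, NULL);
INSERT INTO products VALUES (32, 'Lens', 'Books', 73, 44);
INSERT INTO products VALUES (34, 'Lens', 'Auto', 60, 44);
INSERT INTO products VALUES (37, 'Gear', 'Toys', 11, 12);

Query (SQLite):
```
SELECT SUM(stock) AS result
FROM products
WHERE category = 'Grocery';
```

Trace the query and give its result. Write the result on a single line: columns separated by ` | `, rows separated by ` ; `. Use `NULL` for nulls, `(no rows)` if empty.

37

Rows where category='Grocery' → stock values: [0, 7, 30].
SUM of non-NULL values = 37.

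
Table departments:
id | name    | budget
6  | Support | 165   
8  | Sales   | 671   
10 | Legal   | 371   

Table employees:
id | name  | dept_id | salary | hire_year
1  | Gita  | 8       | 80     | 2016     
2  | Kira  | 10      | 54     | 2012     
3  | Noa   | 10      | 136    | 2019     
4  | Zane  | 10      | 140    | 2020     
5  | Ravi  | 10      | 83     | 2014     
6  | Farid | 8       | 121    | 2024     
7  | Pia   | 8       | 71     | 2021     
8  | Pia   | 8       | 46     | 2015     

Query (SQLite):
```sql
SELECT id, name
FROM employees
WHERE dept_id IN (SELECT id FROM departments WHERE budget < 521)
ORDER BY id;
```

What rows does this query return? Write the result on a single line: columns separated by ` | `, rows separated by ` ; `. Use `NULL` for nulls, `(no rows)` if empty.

2 | Kira ; 3 | Noa ; 4 | Zane ; 5 | Ravi

Inner query: departments.id where budget < 521.
Outer: keep employees rows whose dept_id is in that set.
Inner query → {6, 10}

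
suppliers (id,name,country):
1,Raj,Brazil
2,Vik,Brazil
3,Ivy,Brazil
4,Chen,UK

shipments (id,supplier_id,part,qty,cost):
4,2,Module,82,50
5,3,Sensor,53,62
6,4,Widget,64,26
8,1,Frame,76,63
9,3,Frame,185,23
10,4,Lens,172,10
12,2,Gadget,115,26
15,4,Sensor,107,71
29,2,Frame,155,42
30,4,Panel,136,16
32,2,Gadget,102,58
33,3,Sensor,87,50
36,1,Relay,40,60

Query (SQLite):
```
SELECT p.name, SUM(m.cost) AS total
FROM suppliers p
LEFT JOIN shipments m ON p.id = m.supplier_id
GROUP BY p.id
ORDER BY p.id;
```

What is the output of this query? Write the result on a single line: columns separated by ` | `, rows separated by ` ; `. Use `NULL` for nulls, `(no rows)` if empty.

Raj | 123 ; Vik | 176 ; Ivy | 135 ; Chen | 123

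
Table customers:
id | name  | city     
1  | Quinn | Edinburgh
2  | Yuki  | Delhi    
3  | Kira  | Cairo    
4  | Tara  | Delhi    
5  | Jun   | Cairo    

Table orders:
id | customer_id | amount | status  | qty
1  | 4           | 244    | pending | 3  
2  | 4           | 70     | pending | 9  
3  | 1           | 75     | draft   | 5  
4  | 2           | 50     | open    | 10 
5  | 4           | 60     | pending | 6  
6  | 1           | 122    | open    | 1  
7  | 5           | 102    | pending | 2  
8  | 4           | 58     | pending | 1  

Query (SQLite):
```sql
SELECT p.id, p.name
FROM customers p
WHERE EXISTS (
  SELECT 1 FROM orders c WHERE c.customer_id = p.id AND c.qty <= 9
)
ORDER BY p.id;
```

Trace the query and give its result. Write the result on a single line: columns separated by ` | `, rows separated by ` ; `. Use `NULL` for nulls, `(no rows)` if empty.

For each customers row, check whether any orders with matching customer_id has qty <= 9.
Keep rows where that is true.

1 | Quinn ; 4 | Tara ; 5 | Jun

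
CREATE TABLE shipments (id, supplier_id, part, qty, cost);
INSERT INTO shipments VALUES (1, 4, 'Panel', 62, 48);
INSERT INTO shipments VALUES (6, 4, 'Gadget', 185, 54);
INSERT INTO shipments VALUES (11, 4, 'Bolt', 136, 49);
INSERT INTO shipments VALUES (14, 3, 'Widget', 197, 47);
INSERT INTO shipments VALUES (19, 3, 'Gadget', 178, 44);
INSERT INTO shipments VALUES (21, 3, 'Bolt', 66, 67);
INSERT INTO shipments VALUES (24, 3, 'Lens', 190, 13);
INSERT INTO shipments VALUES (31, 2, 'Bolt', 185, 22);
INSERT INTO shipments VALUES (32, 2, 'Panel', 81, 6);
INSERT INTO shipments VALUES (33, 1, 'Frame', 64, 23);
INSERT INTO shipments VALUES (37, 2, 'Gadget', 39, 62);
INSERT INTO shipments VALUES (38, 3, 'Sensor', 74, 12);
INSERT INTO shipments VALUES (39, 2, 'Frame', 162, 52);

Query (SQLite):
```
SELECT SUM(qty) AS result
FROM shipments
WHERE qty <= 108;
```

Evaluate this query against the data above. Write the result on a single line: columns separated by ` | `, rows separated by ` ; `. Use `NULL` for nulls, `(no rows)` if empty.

386

Rows where qty <= 108 → qty values: [62, 66, 81, 64, 39, 74].
SUM of non-NULL values = 386.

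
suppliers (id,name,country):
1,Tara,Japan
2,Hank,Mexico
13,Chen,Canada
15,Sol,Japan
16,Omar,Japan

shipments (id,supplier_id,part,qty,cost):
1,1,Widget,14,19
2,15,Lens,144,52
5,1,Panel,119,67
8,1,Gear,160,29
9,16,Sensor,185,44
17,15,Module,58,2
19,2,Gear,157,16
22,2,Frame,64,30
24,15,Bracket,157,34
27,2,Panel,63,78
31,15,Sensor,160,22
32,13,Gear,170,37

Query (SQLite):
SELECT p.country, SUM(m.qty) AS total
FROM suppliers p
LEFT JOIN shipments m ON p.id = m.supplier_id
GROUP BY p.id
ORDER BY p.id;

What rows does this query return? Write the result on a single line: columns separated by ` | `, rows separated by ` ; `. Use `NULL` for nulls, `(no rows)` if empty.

LEFT JOIN keeps every suppliers row; unmatched ones get NULL for shipments columns.
Group by suppliers.id and compute SUM(m.qty). SUM over an all-NULL group is NULL.
  1: ids {1, 5, 8} → SUM(m.qty)=293
  2: ids {19, 22, 27} → SUM(m.qty)=284
  13: ids {32} → SUM(m.qty)=170
  15: ids {2, 17, 24, 31} → SUM(m.qty)=519
  16: ids {9} → SUM(m.qty)=185

Japan | 293 ; Mexico | 284 ; Canada | 170 ; Japan | 519 ; Japan | 185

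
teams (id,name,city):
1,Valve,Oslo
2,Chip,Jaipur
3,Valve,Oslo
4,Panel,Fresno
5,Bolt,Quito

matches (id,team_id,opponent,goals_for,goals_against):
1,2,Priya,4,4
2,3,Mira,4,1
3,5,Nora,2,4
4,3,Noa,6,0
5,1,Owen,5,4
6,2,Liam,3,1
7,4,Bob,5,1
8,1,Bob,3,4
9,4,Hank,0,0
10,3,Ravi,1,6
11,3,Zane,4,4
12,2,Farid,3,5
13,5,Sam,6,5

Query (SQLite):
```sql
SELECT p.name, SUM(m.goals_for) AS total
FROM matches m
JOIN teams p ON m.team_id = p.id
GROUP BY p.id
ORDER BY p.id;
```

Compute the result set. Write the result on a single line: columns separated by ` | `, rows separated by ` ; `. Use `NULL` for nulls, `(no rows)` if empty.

Valve | 8 ; Chip | 10 ; Valve | 15 ; Panel | 5 ; Bolt | 8

Join each matches row to its teams via team_id.
Group joined rows by teams.id; compute SUM(m.goals_for) per group.
  1: ids {5, 8} → SUM(m.goals_for)=8
  2: ids {1, 6, 12} → SUM(m.goals_for)=10
  3: ids {2, 4, 10, 11} → SUM(m.goals_for)=15
  4: ids {7, 9} → SUM(m.goals_for)=5
  5: ids {3, 13} → SUM(m.goals_for)=8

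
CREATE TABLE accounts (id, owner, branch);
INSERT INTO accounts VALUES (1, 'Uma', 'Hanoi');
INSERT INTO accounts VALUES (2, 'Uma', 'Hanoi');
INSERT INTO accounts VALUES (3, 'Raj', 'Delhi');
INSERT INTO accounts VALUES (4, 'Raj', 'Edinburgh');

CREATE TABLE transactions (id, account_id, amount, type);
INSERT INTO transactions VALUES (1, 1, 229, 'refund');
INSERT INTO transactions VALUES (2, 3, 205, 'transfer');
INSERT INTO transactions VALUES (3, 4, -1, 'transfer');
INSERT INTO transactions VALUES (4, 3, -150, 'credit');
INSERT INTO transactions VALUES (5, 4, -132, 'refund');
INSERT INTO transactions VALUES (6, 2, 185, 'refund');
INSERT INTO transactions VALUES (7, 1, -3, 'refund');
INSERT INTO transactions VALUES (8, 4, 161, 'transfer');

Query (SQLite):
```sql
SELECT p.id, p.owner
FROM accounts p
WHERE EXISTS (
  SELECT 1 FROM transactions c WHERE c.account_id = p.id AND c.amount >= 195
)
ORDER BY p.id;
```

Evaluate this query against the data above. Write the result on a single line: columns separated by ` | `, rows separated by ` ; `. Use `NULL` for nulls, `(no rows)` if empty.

1 | Uma ; 3 | Raj

For each accounts row, check whether any transactions with matching account_id has amount >= 195.
Keep rows where that is true.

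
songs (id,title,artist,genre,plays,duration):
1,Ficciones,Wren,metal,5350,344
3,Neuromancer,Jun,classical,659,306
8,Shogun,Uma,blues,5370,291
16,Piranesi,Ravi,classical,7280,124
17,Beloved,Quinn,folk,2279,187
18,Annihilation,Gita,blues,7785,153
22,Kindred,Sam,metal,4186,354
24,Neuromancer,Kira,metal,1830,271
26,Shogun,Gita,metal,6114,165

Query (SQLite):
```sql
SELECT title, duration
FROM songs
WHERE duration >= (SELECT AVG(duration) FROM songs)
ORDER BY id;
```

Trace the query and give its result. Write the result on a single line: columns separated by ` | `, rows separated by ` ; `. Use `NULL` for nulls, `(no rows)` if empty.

Ficciones | 344 ; Neuromancer | 306 ; Shogun | 291 ; Kindred | 354 ; Neuromancer | 271

Scalar subquery: AVG(duration) over all songs rows = 243.888889 (≈; comparison uses full precision).
Keep rows where duration >= that value.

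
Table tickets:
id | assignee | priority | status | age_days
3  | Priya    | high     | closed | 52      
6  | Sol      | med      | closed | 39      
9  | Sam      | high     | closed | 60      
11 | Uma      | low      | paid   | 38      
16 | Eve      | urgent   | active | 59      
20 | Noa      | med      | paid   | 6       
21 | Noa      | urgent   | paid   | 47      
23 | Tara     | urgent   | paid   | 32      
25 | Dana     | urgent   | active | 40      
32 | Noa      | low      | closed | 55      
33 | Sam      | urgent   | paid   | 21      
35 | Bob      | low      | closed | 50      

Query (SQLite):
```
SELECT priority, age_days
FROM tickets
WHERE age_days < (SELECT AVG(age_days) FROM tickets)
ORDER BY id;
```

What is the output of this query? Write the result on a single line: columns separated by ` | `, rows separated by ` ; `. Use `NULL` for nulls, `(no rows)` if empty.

Scalar subquery: AVG(age_days) over all tickets rows = 41.583333 (≈; comparison uses full precision).
Keep rows where age_days < that value.

med | 39 ; low | 38 ; med | 6 ; urgent | 32 ; urgent | 40 ; urgent | 21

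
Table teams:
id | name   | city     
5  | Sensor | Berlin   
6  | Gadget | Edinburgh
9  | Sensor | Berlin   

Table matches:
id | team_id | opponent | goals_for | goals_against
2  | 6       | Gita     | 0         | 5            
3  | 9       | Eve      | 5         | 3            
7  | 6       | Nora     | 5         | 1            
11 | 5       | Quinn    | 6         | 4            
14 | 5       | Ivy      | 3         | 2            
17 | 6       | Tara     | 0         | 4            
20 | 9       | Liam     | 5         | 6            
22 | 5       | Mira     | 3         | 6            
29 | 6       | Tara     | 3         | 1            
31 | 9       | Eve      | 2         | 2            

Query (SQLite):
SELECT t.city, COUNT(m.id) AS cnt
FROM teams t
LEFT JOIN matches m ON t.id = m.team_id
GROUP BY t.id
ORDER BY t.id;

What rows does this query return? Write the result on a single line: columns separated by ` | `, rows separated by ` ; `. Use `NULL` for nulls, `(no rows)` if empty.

LEFT JOIN keeps every teams row; unmatched ones get NULL for matches columns.
Group by teams.id and compute COUNT(m.id). COUNT(col) of an all-NULL group is 0.
  5: ids {11, 14, 22} → COUNT(m.id)=3
  6: ids {2, 7, 17, 29} → COUNT(m.id)=4
  9: ids {3, 20, 31} → COUNT(m.id)=3

Berlin | 3 ; Edinburgh | 4 ; Berlin | 3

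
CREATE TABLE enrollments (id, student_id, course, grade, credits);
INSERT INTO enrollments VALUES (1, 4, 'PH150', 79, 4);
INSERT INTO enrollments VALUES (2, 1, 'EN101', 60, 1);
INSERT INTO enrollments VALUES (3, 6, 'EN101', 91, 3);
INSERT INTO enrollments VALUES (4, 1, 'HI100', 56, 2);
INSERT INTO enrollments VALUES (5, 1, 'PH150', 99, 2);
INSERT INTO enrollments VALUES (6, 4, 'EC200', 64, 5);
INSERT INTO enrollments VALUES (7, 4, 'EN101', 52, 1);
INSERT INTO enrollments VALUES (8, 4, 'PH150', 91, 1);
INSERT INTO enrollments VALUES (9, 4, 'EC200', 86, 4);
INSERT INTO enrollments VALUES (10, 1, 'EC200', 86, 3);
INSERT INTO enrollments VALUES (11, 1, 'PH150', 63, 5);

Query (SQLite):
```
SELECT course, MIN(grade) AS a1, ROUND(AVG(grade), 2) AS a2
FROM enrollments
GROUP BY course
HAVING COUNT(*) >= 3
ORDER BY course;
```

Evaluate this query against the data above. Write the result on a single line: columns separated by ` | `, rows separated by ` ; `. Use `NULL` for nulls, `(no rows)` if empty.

EC200 | 64 | 78.67 ; EN101 | 52 | 67.67 ; PH150 | 63 | 83

Group enrollments by course.
Per group compute: MIN(grade), ROUND(AVG(grade), 2).
HAVING: drop groups with fewer than 3 rows.
  EC200: ids {6, 9, 10} → MIN(grade)=64, ROUND(AVG(grade), 2)=78.67
  EN101: ids {2, 3, 7} → MIN(grade)=52, ROUND(AVG(grade), 2)=67.67
  HI100: ids {4} → MIN(grade)=56, ROUND(AVG(grade), 2)=56
  PH150: ids {1, 5, 8, 11} → MIN(grade)=63, ROUND(AVG(grade), 2)=83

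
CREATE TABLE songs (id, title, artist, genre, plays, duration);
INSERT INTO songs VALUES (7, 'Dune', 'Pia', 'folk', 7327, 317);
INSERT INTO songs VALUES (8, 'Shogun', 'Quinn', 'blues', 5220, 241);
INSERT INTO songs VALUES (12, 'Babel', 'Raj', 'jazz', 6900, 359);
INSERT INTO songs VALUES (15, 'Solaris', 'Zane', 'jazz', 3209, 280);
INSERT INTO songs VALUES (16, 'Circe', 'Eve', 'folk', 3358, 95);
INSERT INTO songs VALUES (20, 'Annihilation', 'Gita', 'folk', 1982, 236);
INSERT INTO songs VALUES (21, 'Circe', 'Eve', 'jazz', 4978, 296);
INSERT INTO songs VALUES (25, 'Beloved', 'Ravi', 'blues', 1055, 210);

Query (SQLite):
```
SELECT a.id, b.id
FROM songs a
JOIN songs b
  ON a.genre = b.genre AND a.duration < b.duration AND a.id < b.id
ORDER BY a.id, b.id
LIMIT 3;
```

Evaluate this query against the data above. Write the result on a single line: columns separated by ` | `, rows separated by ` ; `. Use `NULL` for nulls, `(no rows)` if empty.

15 | 21 ; 16 | 20

Pairs (a,b) with same genre, a.duration < b.duration, a.id < b.id.
genre groups: blues:{8,25} folk:{7,16,20} jazz:{12,15,21}
Ordered by (a.id, b.id); first 3.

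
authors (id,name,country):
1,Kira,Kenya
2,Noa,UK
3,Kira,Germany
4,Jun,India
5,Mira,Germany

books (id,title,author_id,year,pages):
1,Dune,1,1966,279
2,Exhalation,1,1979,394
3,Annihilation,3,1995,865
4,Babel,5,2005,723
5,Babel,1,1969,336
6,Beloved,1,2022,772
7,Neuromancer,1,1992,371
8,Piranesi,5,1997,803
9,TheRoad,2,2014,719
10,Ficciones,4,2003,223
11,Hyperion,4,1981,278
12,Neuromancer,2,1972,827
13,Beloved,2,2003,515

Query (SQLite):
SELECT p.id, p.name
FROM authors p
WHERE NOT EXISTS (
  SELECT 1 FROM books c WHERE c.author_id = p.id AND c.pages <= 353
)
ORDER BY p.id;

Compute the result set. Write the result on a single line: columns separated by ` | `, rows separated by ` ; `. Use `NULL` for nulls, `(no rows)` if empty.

For each authors row, check whether any books with matching author_id has pages <= 353.
Keep rows where that is false.

2 | Noa ; 3 | Kira ; 5 | Mira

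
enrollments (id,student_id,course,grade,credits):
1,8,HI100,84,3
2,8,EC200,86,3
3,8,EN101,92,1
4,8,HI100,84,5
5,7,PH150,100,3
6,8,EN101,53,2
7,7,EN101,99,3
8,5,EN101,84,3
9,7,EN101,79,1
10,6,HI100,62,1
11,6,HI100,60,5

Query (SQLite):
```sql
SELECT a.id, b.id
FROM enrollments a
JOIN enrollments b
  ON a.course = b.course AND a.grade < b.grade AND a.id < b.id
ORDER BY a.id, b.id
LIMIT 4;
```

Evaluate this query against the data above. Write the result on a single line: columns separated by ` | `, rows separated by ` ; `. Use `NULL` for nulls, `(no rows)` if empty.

3 | 7 ; 6 | 7 ; 6 | 8 ; 6 | 9

Pairs (a,b) with same course, a.grade < b.grade, a.id < b.id.
course groups: EC200:{2} EN101:{3,6,7,8,9} HI100:{1,4,10,11} PH150:{5}
Ordered by (a.id, b.id); first 4.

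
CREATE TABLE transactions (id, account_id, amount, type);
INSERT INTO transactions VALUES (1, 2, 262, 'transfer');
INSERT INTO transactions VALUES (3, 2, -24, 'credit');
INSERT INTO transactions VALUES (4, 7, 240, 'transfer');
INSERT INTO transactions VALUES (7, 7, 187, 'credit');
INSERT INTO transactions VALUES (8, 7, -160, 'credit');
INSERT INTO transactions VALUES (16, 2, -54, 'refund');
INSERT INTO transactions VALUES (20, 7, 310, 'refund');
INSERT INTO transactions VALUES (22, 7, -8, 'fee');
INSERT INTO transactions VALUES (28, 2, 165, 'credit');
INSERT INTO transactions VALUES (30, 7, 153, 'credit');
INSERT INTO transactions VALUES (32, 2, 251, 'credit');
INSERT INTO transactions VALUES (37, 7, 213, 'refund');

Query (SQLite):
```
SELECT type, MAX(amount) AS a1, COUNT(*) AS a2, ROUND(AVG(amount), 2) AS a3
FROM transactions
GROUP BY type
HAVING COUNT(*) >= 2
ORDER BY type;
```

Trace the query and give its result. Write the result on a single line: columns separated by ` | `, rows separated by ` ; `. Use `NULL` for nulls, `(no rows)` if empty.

credit | 251 | 6 | 95.33 ; refund | 310 | 3 | 156.33 ; transfer | 262 | 2 | 251

Group transactions by type.
Per group compute: MAX(amount), COUNT(*), ROUND(AVG(amount), 2).
HAVING: drop groups with fewer than 2 rows.
  credit: ids {3, 7, 8, 28, 30, 32} → MAX(amount)=251, COUNT(*)=6, ROUND(AVG(amount), 2)=95.33
  fee: ids {22} → MAX(amount)=-8, COUNT(*)=1, ROUND(AVG(amount), 2)=-8
  refund: ids {16, 20, 37} → MAX(amount)=310, COUNT(*)=3, ROUND(AVG(amount), 2)=156.33
  transfer: ids {1, 4} → MAX(amount)=262, COUNT(*)=2, ROUND(AVG(amount), 2)=251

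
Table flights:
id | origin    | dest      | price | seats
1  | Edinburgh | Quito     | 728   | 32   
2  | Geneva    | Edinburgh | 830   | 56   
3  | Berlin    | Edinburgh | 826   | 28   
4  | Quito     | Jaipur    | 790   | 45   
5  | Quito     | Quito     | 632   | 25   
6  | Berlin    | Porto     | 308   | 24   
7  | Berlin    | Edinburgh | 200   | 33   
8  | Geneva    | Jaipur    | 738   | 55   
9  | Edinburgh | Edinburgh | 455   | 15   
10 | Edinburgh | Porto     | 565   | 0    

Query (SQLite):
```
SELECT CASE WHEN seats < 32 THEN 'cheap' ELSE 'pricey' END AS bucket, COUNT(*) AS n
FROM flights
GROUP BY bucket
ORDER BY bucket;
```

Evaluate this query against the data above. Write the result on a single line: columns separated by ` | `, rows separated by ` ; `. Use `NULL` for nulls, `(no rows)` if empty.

cheap | 5 ; pricey | 5

Bucket rows by seats < 32 → 'cheap' else 'pricey'; count each bucket.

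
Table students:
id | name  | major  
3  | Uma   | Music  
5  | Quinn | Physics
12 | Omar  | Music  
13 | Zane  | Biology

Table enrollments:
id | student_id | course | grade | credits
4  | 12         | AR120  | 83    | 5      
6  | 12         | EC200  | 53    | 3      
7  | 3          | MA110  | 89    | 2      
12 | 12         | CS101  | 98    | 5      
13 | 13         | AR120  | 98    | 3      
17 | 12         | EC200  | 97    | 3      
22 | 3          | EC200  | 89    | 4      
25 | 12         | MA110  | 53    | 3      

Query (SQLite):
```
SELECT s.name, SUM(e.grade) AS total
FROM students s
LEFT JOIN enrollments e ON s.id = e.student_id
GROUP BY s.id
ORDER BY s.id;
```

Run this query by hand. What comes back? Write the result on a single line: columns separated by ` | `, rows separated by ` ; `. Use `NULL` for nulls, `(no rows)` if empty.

LEFT JOIN keeps every students row; unmatched ones get NULL for enrollments columns.
Group by students.id and compute SUM(e.grade). SUM over an all-NULL group is NULL.
  3: ids {7, 22} → SUM(e.grade)=178
  5: ids {—} → SUM(e.grade)=NULL
  12: ids {4, 6, 12, 17, 25} → SUM(e.grade)=384
  13: ids {13} → SUM(e.grade)=98

Uma | 178 ; Quinn | NULL ; Omar | 384 ; Zane | 98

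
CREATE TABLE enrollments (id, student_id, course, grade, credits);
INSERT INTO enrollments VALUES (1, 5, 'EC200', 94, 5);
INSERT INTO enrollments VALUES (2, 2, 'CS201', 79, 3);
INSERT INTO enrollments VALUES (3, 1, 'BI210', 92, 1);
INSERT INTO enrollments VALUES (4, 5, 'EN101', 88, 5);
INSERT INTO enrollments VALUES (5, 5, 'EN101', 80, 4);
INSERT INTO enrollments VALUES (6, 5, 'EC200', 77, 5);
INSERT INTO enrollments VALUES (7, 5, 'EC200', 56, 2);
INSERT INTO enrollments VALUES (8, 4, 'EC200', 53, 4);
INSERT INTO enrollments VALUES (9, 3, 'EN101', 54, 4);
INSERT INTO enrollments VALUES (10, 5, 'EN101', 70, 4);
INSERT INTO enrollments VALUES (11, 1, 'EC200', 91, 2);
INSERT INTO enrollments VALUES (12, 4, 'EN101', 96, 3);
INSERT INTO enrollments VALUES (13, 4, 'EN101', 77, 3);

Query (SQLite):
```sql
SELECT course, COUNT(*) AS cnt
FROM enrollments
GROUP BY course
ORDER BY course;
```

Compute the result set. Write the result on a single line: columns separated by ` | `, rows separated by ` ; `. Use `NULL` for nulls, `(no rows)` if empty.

BI210 | 1 ; CS201 | 1 ; EC200 | 5 ; EN101 | 6

Partition enrollments by course; compute COUNT(*) within each group.
  BI210: ids {3} → COUNT(*)=1
  CS201: ids {2} → COUNT(*)=1
  EC200: ids {1, 6, 7, 8, 11} → COUNT(*)=5
  EN101: ids {4, 5, 9, 10, 12, 13} → COUNT(*)=6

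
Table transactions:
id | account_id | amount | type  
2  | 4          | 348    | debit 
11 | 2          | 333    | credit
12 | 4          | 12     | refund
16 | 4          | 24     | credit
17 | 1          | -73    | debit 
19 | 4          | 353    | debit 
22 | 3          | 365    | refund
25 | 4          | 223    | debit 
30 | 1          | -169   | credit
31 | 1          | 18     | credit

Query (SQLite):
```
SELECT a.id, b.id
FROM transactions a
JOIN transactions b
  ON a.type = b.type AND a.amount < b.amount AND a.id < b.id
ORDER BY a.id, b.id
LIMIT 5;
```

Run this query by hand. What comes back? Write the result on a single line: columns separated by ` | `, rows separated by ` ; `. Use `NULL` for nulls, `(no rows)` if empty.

Pairs (a,b) with same type, a.amount < b.amount, a.id < b.id.
type groups: credit:{11,16,30,31} debit:{2,17,19,25} refund:{12,22}
Ordered by (a.id, b.id); first 5.

2 | 19 ; 12 | 22 ; 17 | 19 ; 17 | 25 ; 30 | 31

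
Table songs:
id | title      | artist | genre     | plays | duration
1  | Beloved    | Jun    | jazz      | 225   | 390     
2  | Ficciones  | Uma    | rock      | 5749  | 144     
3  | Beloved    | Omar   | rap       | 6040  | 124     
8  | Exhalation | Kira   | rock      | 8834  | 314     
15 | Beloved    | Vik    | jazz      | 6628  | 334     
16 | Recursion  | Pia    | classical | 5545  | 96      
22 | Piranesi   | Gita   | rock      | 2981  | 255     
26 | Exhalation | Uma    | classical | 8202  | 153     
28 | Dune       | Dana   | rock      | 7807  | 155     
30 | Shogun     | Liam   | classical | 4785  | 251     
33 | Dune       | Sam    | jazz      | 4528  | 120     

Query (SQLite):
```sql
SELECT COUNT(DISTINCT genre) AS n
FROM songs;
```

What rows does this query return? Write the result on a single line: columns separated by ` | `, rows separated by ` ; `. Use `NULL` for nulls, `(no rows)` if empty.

Count distinct non-NULL genre values.

4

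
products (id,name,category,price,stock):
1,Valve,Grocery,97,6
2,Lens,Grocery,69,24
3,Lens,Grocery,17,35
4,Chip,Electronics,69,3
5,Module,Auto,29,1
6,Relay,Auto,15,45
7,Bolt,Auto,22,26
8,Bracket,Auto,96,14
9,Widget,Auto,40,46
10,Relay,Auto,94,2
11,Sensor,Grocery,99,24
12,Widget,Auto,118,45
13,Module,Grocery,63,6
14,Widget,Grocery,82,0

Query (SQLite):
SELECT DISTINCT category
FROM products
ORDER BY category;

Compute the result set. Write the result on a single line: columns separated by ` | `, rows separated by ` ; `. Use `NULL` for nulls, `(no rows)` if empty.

Collect distinct category values from products.

Auto ; Electronics ; Grocery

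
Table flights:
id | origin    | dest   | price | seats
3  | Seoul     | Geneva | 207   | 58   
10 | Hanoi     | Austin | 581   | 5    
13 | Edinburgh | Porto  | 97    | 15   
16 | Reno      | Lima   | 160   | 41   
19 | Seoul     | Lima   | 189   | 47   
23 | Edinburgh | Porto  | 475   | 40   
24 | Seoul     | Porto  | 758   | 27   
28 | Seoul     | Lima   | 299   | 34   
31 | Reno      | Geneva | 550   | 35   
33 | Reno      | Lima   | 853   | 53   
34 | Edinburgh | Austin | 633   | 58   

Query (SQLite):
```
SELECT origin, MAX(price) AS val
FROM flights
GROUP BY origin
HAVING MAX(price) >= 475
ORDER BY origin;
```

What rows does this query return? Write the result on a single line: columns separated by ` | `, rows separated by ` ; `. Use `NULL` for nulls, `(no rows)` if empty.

Partition flights by origin; compute MAX(price) within each group.
HAVING: keep groups where MAX(price) >= 475.
  Edinburgh: ids {13, 23, 34} → MAX(price)=633
  Hanoi: ids {10} → MAX(price)=581
  Reno: ids {16, 31, 33} → MAX(price)=853
  Seoul: ids {3, 19, 24, 28} → MAX(price)=758

Edinburgh | 633 ; Hanoi | 581 ; Reno | 853 ; Seoul | 758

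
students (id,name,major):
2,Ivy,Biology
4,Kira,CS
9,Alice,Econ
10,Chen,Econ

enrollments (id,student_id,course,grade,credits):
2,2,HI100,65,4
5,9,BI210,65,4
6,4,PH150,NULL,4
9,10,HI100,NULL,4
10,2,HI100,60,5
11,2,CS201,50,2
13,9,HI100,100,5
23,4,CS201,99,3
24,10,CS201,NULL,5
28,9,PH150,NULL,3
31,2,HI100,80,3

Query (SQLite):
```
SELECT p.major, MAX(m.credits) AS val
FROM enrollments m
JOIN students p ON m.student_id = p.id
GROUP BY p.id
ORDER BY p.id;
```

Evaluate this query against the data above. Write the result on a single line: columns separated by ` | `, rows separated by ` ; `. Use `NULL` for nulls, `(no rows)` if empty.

Join each enrollments row to its students via student_id.
Group joined rows by students.id; compute MAX(m.credits) per group.
  2: ids {2, 10, 11, 31} → MAX(m.credits)=5
  4: ids {6, 23} → MAX(m.credits)=4
  9: ids {5, 13, 28} → MAX(m.credits)=5
  10: ids {9, 24} → MAX(m.credits)=5

Biology | 5 ; CS | 4 ; Econ | 5 ; Econ | 5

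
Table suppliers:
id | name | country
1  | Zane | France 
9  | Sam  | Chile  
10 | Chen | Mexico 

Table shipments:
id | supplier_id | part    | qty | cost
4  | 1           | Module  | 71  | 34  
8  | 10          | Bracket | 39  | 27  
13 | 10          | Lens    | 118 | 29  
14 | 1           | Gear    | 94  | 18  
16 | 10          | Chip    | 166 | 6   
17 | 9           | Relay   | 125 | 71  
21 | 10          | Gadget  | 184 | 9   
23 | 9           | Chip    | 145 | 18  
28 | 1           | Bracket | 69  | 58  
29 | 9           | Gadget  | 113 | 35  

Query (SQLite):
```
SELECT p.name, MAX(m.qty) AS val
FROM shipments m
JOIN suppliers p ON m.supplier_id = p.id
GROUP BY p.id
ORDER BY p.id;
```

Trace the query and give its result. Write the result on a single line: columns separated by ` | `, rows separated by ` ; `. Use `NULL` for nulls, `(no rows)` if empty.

Join each shipments row to its suppliers via supplier_id.
Group joined rows by suppliers.id; compute MAX(m.qty) per group.
  1: ids {4, 14, 28} → MAX(m.qty)=94
  9: ids {17, 23, 29} → MAX(m.qty)=145
  10: ids {8, 13, 16, 21} → MAX(m.qty)=184

Zane | 94 ; Sam | 145 ; Chen | 184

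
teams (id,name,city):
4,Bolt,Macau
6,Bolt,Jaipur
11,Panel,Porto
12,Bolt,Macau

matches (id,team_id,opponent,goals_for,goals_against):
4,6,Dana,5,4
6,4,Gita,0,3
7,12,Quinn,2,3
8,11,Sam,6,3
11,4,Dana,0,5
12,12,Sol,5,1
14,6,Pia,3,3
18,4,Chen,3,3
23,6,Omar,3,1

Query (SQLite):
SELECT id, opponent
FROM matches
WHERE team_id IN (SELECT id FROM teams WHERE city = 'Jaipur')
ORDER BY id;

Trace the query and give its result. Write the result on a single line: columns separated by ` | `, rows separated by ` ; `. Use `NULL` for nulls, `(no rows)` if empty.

Inner query: teams.id where city = 'Jaipur'.
Outer: keep matches rows whose team_id is in that set.
Inner query → {6}

4 | Dana ; 14 | Pia ; 23 | Omar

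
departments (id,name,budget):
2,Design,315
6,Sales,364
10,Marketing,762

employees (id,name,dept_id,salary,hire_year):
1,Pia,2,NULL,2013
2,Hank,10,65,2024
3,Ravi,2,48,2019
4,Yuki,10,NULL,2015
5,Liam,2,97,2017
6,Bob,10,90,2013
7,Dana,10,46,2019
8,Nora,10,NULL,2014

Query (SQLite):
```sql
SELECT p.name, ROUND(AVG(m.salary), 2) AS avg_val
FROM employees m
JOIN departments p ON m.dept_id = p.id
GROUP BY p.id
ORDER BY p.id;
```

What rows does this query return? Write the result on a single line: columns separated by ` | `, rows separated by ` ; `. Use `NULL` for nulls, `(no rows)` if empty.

Join each employees row to its departments via dept_id.
Group joined rows by departments.id; compute ROUND(AVG(m.salary), 2) per group.
  2: ids {1, 3, 5} → ROUND(AVG(m.salary), 2)=72.5
  10: ids {2, 4, 6, 7, 8} → ROUND(AVG(m.salary), 2)=67

Design | 72.5 ; Marketing | 67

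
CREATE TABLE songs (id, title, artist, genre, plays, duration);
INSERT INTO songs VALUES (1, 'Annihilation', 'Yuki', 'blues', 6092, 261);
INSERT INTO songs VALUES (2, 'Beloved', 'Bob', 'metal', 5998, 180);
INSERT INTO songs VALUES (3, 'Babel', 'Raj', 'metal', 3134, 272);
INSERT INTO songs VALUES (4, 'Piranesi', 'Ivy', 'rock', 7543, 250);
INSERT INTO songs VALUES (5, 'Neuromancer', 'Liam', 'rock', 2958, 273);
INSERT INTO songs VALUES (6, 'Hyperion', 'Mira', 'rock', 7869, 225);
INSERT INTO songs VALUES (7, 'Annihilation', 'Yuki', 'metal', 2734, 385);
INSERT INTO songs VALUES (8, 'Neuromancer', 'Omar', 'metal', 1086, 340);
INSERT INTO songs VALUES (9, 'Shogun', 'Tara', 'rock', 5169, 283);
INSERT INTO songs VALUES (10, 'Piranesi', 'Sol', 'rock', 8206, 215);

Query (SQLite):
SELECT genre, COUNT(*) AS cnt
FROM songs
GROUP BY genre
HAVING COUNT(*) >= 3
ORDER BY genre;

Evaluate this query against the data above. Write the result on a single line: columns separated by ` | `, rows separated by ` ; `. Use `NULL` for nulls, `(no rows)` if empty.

metal | 4 ; rock | 5

Partition songs by genre; compute COUNT(*) within each group.
HAVING: keep groups with count ≥ 3.
  blues: ids {1} → COUNT(*)=1
  metal: ids {2, 3, 7, 8} → COUNT(*)=4
  rock: ids {4, 5, 6, 9, 10} → COUNT(*)=5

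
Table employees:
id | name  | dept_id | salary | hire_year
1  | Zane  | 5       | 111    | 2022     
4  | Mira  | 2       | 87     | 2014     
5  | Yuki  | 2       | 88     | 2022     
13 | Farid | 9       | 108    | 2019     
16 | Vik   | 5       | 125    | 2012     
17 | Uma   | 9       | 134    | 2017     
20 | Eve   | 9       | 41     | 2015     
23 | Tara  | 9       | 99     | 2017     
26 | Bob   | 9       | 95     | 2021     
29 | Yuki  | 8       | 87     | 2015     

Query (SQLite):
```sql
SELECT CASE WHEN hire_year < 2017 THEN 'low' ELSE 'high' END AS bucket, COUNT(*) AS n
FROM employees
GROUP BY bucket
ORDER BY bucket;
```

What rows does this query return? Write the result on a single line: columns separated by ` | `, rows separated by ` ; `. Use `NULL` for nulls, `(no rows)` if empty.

Bucket rows by hire_year < 2017 → 'low' else 'high'; count each bucket.

high | 6 ; low | 4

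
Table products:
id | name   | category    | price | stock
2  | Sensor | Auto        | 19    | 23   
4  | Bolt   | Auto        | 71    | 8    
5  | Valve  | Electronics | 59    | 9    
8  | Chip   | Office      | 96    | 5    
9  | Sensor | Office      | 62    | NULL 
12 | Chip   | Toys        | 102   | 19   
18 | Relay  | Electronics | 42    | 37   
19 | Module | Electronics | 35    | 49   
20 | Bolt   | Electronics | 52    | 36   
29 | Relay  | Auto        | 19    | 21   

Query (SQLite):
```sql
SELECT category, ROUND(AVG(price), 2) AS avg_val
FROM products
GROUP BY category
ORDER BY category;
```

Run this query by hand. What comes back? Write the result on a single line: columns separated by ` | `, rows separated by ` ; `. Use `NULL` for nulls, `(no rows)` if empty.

Auto | 36.33 ; Electronics | 47 ; Office | 79 ; Toys | 102

Partition products by category; compute ROUND(AVG(price), 2) within each group.
  Auto: ids {2, 4, 29} → ROUND(AVG(price), 2)=36.33
  Electronics: ids {5, 18, 19, 20} → ROUND(AVG(price), 2)=47
  Office: ids {8, 9} → ROUND(AVG(price), 2)=79
  Toys: ids {12} → ROUND(AVG(price), 2)=102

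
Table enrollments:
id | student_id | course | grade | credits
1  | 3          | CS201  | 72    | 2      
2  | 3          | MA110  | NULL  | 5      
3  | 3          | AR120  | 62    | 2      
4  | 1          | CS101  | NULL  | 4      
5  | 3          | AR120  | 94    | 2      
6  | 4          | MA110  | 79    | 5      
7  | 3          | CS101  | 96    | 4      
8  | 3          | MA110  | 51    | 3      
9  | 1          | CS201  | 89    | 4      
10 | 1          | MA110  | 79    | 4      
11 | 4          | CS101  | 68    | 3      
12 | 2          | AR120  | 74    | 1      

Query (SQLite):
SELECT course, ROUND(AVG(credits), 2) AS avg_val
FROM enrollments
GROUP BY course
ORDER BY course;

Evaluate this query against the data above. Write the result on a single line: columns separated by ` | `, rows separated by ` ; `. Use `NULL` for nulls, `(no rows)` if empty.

AR120 | 1.67 ; CS101 | 3.67 ; CS201 | 3 ; MA110 | 4.25

Partition enrollments by course; compute ROUND(AVG(credits), 2) within each group.
  AR120: ids {3, 5, 12} → ROUND(AVG(credits), 2)=1.67
  CS101: ids {4, 7, 11} → ROUND(AVG(credits), 2)=3.67
  CS201: ids {1, 9} → ROUND(AVG(credits), 2)=3
  MA110: ids {2, 6, 8, 10} → ROUND(AVG(credits), 2)=4.25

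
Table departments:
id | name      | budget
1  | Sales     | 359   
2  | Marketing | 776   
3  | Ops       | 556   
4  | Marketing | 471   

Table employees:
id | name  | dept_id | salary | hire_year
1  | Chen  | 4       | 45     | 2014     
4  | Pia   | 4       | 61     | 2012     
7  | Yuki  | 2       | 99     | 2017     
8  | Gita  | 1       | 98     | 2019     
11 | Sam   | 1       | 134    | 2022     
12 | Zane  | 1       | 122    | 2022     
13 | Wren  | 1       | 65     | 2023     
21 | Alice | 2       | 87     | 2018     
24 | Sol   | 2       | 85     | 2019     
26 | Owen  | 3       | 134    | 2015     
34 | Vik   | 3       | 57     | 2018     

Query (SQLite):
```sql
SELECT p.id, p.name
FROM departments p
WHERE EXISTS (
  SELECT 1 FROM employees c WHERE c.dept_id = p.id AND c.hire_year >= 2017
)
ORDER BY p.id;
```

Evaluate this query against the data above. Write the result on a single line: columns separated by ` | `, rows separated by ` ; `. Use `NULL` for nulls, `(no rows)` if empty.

1 | Sales ; 2 | Marketing ; 3 | Ops

For each departments row, check whether any employees with matching dept_id has hire_year >= 2017.
Keep rows where that is true.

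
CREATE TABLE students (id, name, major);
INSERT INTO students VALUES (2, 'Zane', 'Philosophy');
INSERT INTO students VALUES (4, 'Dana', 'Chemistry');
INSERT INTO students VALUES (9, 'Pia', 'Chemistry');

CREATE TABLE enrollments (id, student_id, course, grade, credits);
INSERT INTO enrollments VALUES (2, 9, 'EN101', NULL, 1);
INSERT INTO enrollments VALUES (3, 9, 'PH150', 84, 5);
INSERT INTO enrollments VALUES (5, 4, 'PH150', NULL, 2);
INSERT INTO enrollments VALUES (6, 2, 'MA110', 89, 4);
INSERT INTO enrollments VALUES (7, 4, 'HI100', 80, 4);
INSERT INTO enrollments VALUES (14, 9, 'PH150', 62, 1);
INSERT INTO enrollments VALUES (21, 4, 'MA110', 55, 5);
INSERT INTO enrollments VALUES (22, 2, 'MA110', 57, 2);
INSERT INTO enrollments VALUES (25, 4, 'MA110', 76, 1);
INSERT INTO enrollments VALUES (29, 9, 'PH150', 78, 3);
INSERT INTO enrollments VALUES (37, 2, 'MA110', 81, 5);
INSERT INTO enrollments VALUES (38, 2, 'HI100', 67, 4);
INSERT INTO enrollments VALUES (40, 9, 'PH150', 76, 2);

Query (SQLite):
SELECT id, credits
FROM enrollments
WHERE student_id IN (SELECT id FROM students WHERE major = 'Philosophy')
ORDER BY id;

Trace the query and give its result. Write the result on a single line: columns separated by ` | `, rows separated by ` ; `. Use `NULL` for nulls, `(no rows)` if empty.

6 | 4 ; 22 | 2 ; 37 | 5 ; 38 | 4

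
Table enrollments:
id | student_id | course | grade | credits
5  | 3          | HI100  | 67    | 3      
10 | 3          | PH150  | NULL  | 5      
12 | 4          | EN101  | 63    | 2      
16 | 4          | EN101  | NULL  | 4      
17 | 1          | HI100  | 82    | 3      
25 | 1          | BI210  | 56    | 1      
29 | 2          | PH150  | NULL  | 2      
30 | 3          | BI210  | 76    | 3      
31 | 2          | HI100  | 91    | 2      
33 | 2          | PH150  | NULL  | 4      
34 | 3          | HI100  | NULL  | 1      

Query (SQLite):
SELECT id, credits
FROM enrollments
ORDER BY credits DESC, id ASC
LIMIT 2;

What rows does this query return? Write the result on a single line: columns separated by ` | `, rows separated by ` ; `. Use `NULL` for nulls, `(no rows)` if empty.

Sort by credits desc, tiebreak id asc: (5, id=10), (4, id=16), (4, id=33), (3, id=5), (3, id=17) …. Take first 2.

10 | 5 ; 16 | 4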